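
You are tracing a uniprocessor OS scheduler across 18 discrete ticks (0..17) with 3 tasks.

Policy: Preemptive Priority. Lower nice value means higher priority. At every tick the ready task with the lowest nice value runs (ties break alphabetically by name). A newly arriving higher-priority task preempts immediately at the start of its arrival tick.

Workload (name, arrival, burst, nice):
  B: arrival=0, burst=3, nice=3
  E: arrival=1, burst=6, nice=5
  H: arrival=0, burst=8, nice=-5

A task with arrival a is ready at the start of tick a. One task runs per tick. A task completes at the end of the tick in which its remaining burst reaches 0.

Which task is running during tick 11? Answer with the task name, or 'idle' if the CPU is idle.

t=0: ready={B,H} → run H
t=1: ready={B,E,H} → run H
t=2: ready={B,E,H} → run H
t=3: ready={B,E,H} → run H
t=4: ready={B,E,H} → run H
t=5: ready={B,E,H} → run H
t=6: ready={B,E,H} → run H
t=7: ready={B,E,H} → run H
t=8: ready={B,E} → run B
t=9: ready={B,E} → run B
t=10: ready={B,E} → run B
t=11: ready={E} → run E
t=12: ready={E} → run E
t=13: ready={E} → run E
t=14: ready={E} → run E
t=15: ready={E} → run E
t=16: ready={E} → run E
t=17: (idle)

running at tick 11 = E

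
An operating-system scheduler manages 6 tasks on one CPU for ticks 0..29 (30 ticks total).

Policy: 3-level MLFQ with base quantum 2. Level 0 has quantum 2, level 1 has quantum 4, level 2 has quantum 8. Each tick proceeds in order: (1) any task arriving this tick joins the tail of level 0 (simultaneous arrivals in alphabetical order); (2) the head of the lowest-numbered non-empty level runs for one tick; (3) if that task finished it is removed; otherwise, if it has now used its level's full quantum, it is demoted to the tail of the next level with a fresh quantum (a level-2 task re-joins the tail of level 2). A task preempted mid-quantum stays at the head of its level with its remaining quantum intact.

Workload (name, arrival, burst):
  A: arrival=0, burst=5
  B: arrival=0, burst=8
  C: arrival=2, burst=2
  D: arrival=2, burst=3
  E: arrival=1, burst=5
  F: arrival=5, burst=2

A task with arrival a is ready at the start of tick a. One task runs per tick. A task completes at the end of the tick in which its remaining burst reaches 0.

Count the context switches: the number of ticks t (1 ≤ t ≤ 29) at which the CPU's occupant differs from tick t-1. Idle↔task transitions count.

context switches = 11

t=0: L0/L1/L2 = AB/-/- → run A
t=1: L0/L1/L2 = ABE/-/- → run A
t=2: L0/L1/L2 = BECD/A/- → run B
t=3: L0/L1/L2 = BECD/A/- → run B
t=4: L0/L1/L2 = ECD/AB/- → run E
t=5: L0/L1/L2 = ECDF/AB/- → run E
t=6: L0/L1/L2 = CDF/ABE/- → run C
t=7: L0/L1/L2 = CDF/ABE/- → run C
t=8: L0/L1/L2 = DF/ABE/- → run D
t=9: L0/L1/L2 = DF/ABE/- → run D
t=10: L0/L1/L2 = F/ABED/- → run F
t=11: L0/L1/L2 = F/ABED/- → run F
t=12: L0/L1/L2 = -/ABED/- → run A
t=13: L0/L1/L2 = -/ABED/- → run A
t=14: L0/L1/L2 = -/ABED/- → run A
t=15: L0/L1/L2 = -/BED/- → run B
t=16: L0/L1/L2 = -/BED/- → run B
t=17: L0/L1/L2 = -/BED/- → run B
t=18: L0/L1/L2 = -/BED/- → run B
t=19: L0/L1/L2 = -/ED/B → run E
t=20: L0/L1/L2 = -/ED/B → run E
t=21: L0/L1/L2 = -/ED/B → run E
t=22: L0/L1/L2 = -/D/B → run D
t=23: L0/L1/L2 = -/-/B → run B
t=24: L0/L1/L2 = -/-/B → run B
t=25: (idle)
t=26: (idle)
t=27: (idle)
t=28: (idle)
t=29: (idle)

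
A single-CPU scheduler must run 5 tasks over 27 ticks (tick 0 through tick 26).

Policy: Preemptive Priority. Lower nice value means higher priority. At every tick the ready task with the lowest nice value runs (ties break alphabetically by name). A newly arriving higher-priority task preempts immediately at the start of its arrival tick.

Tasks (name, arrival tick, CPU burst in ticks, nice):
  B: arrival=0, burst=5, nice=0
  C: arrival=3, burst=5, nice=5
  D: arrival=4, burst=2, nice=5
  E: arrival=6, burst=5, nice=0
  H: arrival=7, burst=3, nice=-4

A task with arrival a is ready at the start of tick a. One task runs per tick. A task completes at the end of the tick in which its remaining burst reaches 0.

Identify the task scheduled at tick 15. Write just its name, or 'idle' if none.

t=0: ready={B} → run B
t=1: ready={B} → run B
t=2: ready={B} → run B
t=3: ready={B,C} → run B
t=4: ready={B,C,D} → run B
t=5: ready={C,D} → run C
t=6: ready={C,D,E} → run E
t=7: ready={C,D,E,H} → run H
t=8: ready={C,D,E,H} → run H
t=9: ready={C,D,E,H} → run H
t=10: ready={C,D,E} → run E
t=11: ready={C,D,E} → run E
t=12: ready={C,D,E} → run E
t=13: ready={C,D,E} → run E
t=14: ready={C,D} → run C
t=15: ready={C,D} → run C
t=16: ready={C,D} → run C
t=17: ready={C,D} → run C
t=18: ready={D} → run D
t=19: ready={D} → run D
t=20: (idle)
t=21: (idle)
t=22: (idle)
t=23: (idle)
t=24: (idle)
t=25: (idle)
t=26: (idle)

running at tick 15 = C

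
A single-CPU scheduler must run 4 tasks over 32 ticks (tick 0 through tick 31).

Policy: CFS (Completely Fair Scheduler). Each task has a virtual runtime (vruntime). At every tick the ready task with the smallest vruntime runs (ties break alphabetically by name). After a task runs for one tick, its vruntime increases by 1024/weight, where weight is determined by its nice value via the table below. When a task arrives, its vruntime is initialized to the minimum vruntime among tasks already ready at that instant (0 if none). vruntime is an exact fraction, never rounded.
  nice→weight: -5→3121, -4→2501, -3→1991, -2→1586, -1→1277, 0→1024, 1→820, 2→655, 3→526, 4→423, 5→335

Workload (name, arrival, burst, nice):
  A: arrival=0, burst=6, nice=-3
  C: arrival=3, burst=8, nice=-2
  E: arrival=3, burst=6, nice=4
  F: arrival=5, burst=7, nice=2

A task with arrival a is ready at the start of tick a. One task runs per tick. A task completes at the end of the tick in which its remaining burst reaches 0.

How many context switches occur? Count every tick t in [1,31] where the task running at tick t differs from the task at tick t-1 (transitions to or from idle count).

context switches = 20

t=0: vr[A=0] → run A
t=1: vr[A=1024/1991] → run A
t=2: vr[A=2048/1991] → run A
t=3: vr[A=3072/1991 C=3072/1991 E=3072/1991] → run A
t=4: vr[A=4096/1991 C=3072/1991 E=3072/1991] → run C
t=5: vr[A=4096/1991 C=3455488/1578863 E=3072/1991 F=3072/1991] → run E
t=6: vr[A=4096/1991 C=3455488/1578863 E=3338240/842193 F=3072/1991] → run F
t=7: vr[A=4096/1991 C=3455488/1578863 E=3338240/842193 F=4050944/1304105] → run A
t=8: vr[A=5120/1991 C=3455488/1578863 E=3338240/842193 F=4050944/1304105] → run C
t=9: vr[A=5120/1991 C=4474880/1578863 E=3338240/842193 F=4050944/1304105] → run A
t=10: vr[C=4474880/1578863 E=3338240/842193 F=4050944/1304105] → run C
t=11: vr[C=5494272/1578863 E=3338240/842193 F=4050944/1304105] → run F
t=12: vr[C=5494272/1578863 E=3338240/842193 F=6089728/1304105] → run C
t=13: vr[C=6513664/1578863 E=3338240/842193 F=6089728/1304105] → run E
t=14: vr[C=6513664/1578863 E=5377024/842193 F=6089728/1304105] → run C
t=15: vr[C=7533056/1578863 E=5377024/842193 F=6089728/1304105] → run F
t=16: vr[C=7533056/1578863 E=5377024/842193 F=8128512/1304105] → run C
t=17: vr[C=8552448/1578863 E=5377024/842193 F=8128512/1304105] → run C
t=18: vr[C=9571840/1578863 E=5377024/842193 F=8128512/1304105] → run C
t=19: vr[E=5377024/842193 F=8128512/1304105] → run F
t=20: vr[E=5377024/842193 F=10167296/1304105] → run E
t=21: vr[E=2471936/280731 F=10167296/1304105] → run F
t=22: vr[E=2471936/280731 F=2441216/260821] → run E
t=23: vr[E=9454592/842193 F=2441216/260821] → run F
t=24: vr[E=9454592/842193 F=14244864/1304105] → run F
t=25: vr[E=9454592/842193] → run E
t=26: vr[E=11493376/842193] → run E
t=27: (idle)
t=28: (idle)
t=29: (idle)
t=30: (idle)
t=31: (idle)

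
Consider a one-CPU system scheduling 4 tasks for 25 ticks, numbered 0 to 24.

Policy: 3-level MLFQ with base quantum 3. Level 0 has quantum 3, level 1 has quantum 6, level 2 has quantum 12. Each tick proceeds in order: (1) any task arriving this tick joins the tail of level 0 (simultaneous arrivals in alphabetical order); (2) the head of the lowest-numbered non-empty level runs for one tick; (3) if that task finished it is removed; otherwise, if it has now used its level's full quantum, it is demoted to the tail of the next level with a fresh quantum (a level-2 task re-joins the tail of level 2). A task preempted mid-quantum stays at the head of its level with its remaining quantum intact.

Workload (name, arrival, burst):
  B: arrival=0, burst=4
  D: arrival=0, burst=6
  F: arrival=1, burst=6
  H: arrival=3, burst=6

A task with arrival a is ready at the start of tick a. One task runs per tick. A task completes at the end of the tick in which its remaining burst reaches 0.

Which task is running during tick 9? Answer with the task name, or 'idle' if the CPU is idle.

t=0: L0/L1/L2 = BD/-/- → run B
t=1: L0/L1/L2 = BDF/-/- → run B
t=2: L0/L1/L2 = BDF/-/- → run B
t=3: L0/L1/L2 = DFH/B/- → run D
t=4: L0/L1/L2 = DFH/B/- → run D
t=5: L0/L1/L2 = DFH/B/- → run D
t=6: L0/L1/L2 = FH/BD/- → run F
t=7: L0/L1/L2 = FH/BD/- → run F
t=8: L0/L1/L2 = FH/BD/- → run F
t=9: L0/L1/L2 = H/BDF/- → run H
t=10: L0/L1/L2 = H/BDF/- → run H
t=11: L0/L1/L2 = H/BDF/- → run H
t=12: L0/L1/L2 = -/BDFH/- → run B
t=13: L0/L1/L2 = -/DFH/- → run D
t=14: L0/L1/L2 = -/DFH/- → run D
t=15: L0/L1/L2 = -/DFH/- → run D
t=16: L0/L1/L2 = -/FH/- → run F
t=17: L0/L1/L2 = -/FH/- → run F
t=18: L0/L1/L2 = -/FH/- → run F
t=19: L0/L1/L2 = -/H/- → run H
t=20: L0/L1/L2 = -/H/- → run H
t=21: L0/L1/L2 = -/H/- → run H
t=22: (idle)
t=23: (idle)
t=24: (idle)

running at tick 9 = H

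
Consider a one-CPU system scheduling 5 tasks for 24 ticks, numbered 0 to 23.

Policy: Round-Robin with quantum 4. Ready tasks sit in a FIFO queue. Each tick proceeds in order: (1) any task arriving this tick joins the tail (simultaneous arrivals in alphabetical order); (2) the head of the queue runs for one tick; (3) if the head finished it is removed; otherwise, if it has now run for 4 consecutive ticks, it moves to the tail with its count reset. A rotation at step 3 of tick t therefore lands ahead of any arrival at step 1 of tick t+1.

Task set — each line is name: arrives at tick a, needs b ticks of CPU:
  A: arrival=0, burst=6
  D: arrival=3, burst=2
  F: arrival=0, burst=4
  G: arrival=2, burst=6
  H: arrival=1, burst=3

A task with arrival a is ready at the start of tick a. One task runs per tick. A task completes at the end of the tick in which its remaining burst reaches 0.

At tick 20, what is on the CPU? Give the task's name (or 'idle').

running at tick 20 = G

t=0: queue=[A,F] q_used=0 → run A
t=1: queue=[A,F,H] q_used=1 → run A
t=2: queue=[A,F,H,G] q_used=2 → run A
t=3: queue=[A,F,H,G,D] q_used=3 → run A
t=4: queue=[F,H,G,D,A] q_used=0 → run F
t=5: queue=[F,H,G,D,A] q_used=1 → run F
t=6: queue=[F,H,G,D,A] q_used=2 → run F
t=7: queue=[F,H,G,D,A] q_used=3 → run F
t=8: queue=[H,G,D,A] q_used=0 → run H
t=9: queue=[H,G,D,A] q_used=1 → run H
t=10: queue=[H,G,D,A] q_used=2 → run H
t=11: queue=[G,D,A] q_used=0 → run G
t=12: queue=[G,D,A] q_used=1 → run G
t=13: queue=[G,D,A] q_used=2 → run G
t=14: queue=[G,D,A] q_used=3 → run G
t=15: queue=[D,A,G] q_used=0 → run D
t=16: queue=[D,A,G] q_used=1 → run D
t=17: queue=[A,G] q_used=0 → run A
t=18: queue=[A,G] q_used=1 → run A
t=19: queue=[G] q_used=0 → run G
t=20: queue=[G] q_used=1 → run G
t=21: (idle)
t=22: (idle)
t=23: (idle)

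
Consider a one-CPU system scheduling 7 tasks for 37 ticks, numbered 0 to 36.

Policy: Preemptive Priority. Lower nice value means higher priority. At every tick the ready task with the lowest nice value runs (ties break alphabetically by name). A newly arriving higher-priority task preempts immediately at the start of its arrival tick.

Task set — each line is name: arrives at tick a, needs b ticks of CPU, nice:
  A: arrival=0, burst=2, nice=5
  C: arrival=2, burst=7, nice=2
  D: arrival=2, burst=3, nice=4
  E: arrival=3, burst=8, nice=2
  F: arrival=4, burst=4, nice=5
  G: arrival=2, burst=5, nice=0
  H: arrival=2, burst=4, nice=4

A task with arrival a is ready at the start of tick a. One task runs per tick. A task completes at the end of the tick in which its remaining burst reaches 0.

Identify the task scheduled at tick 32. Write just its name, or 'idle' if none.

t=0: ready={A} → run A
t=1: ready={A} → run A
t=2: ready={C,D,G,H} → run G
t=3: ready={C,D,E,G,H} → run G
t=4: ready={C,D,E,F,G,H} → run G
t=5: ready={C,D,E,F,G,H} → run G
t=6: ready={C,D,E,F,G,H} → run G
t=7: ready={C,D,E,F,H} → run C
t=8: ready={C,D,E,F,H} → run C
t=9: ready={C,D,E,F,H} → run C
t=10: ready={C,D,E,F,H} → run C
t=11: ready={C,D,E,F,H} → run C
t=12: ready={C,D,E,F,H} → run C
t=13: ready={C,D,E,F,H} → run C
t=14: ready={D,E,F,H} → run E
t=15: ready={D,E,F,H} → run E
t=16: ready={D,E,F,H} → run E
t=17: ready={D,E,F,H} → run E
t=18: ready={D,E,F,H} → run E
t=19: ready={D,E,F,H} → run E
t=20: ready={D,E,F,H} → run E
t=21: ready={D,E,F,H} → run E
t=22: ready={D,F,H} → run D
t=23: ready={D,F,H} → run D
t=24: ready={D,F,H} → run D
t=25: ready={F,H} → run H
t=26: ready={F,H} → run H
t=27: ready={F,H} → run H
t=28: ready={F,H} → run H
t=29: ready={F} → run F
t=30: ready={F} → run F
t=31: ready={F} → run F
t=32: ready={F} → run F
t=33: (idle)
t=34: (idle)
t=35: (idle)
t=36: (idle)

running at tick 32 = F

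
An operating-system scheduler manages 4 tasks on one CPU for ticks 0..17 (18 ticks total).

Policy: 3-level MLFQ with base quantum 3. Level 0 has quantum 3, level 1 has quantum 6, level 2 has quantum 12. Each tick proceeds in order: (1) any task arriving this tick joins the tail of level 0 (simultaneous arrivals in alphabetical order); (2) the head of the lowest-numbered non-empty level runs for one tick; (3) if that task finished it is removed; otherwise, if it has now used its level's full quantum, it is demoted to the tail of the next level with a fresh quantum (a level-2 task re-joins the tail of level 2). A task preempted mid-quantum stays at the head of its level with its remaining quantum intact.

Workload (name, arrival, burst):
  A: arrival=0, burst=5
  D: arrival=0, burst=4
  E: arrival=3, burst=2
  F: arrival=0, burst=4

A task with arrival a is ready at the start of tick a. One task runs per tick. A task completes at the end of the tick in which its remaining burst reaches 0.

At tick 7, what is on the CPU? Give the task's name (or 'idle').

running at tick 7 = F

t=0: L0/L1/L2 = ADF/-/- → run A
t=1: L0/L1/L2 = ADF/-/- → run A
t=2: L0/L1/L2 = ADF/-/- → run A
t=3: L0/L1/L2 = DFE/A/- → run D
t=4: L0/L1/L2 = DFE/A/- → run D
t=5: L0/L1/L2 = DFE/A/- → run D
t=6: L0/L1/L2 = FE/AD/- → run F
t=7: L0/L1/L2 = FE/AD/- → run F
t=8: L0/L1/L2 = FE/AD/- → run F
t=9: L0/L1/L2 = E/ADF/- → run E
t=10: L0/L1/L2 = E/ADF/- → run E
t=11: L0/L1/L2 = -/ADF/- → run A
t=12: L0/L1/L2 = -/ADF/- → run A
t=13: L0/L1/L2 = -/DF/- → run D
t=14: L0/L1/L2 = -/F/- → run F
t=15: (idle)
t=16: (idle)
t=17: (idle)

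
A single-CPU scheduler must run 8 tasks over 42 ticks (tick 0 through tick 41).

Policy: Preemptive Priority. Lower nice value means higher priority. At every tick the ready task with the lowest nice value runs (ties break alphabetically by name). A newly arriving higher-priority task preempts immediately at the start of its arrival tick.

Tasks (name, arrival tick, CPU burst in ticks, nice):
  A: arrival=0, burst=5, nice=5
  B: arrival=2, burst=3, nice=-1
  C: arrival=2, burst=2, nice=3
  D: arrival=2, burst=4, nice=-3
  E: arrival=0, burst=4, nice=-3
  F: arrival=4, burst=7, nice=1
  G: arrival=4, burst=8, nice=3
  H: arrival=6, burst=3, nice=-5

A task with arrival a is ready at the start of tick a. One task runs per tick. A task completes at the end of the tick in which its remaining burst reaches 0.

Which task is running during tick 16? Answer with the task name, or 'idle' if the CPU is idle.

running at tick 16 = F

t=0: ready={A,E} → run E
t=1: ready={A,E} → run E
t=2: ready={A,B,C,D,E} → run D
t=3: ready={A,B,C,D,E} → run D
t=4: ready={A,B,C,D,E,F,G} → run D
t=5: ready={A,B,C,D,E,F,G} → run D
t=6: ready={A,B,C,E,F,G,H} → run H
t=7: ready={A,B,C,E,F,G,H} → run H
t=8: ready={A,B,C,E,F,G,H} → run H
t=9: ready={A,B,C,E,F,G} → run E
t=10: ready={A,B,C,E,F,G} → run E
t=11: ready={A,B,C,F,G} → run B
t=12: ready={A,B,C,F,G} → run B
t=13: ready={A,B,C,F,G} → run B
t=14: ready={A,C,F,G} → run F
t=15: ready={A,C,F,G} → run F
t=16: ready={A,C,F,G} → run F
t=17: ready={A,C,F,G} → run F
t=18: ready={A,C,F,G} → run F
t=19: ready={A,C,F,G} → run F
t=20: ready={A,C,F,G} → run F
t=21: ready={A,C,G} → run C
t=22: ready={A,C,G} → run C
t=23: ready={A,G} → run G
t=24: ready={A,G} → run G
t=25: ready={A,G} → run G
t=26: ready={A,G} → run G
t=27: ready={A,G} → run G
t=28: ready={A,G} → run G
t=29: ready={A,G} → run G
t=30: ready={A,G} → run G
t=31: ready={A} → run A
t=32: ready={A} → run A
t=33: ready={A} → run A
t=34: ready={A} → run A
t=35: ready={A} → run A
t=36: (idle)
t=37: (idle)
t=38: (idle)
t=39: (idle)
t=40: (idle)
t=41: (idle)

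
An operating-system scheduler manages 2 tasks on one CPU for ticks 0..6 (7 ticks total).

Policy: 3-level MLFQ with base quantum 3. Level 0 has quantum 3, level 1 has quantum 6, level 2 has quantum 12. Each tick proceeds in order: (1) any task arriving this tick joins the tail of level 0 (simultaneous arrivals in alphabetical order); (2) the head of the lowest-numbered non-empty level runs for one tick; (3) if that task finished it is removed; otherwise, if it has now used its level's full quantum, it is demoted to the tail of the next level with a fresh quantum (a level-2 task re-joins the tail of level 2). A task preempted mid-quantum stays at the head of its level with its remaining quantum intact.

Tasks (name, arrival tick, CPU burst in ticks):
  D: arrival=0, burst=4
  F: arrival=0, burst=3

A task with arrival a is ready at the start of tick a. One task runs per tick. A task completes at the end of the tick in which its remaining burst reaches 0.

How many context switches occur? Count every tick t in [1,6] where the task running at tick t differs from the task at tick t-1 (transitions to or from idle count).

context switches = 2

t=0: L0/L1/L2 = DF/-/- → run D
t=1: L0/L1/L2 = DF/-/- → run D
t=2: L0/L1/L2 = DF/-/- → run D
t=3: L0/L1/L2 = F/D/- → run F
t=4: L0/L1/L2 = F/D/- → run F
t=5: L0/L1/L2 = F/D/- → run F
t=6: L0/L1/L2 = -/D/- → run D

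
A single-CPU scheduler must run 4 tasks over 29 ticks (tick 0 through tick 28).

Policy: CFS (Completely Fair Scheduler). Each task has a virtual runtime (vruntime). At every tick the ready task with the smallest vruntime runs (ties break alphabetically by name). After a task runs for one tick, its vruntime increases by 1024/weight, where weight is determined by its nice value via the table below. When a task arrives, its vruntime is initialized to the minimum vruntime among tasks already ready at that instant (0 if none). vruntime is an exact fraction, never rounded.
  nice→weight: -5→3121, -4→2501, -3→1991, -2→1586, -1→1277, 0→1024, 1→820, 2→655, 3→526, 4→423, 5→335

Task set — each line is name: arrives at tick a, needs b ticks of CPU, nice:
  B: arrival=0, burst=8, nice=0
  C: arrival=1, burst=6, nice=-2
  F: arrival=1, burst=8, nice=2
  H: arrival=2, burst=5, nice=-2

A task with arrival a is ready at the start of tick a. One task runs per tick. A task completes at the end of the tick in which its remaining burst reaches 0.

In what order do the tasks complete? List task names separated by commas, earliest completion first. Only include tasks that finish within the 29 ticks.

completion order = H, C, B, F

t=0: vr[B=0] → run B
t=1: vr[B=1 C=1 F=1] → run B
t=2: vr[B=2 C=1 F=1 H=1] → run C
t=3: vr[B=2 C=1305/793 F=1 H=1] → run F
t=4: vr[B=2 C=1305/793 F=1679/655 H=1] → run H
t=5: vr[B=2 C=1305/793 F=1679/655 H=1305/793] → run C
t=6: vr[B=2 C=1817/793 F=1679/655 H=1305/793] → run H
t=7: vr[B=2 C=1817/793 F=1679/655 H=1817/793] → run B
t=8: vr[B=3 C=1817/793 F=1679/655 H=1817/793] → run C
t=9: vr[B=3 C=2329/793 F=1679/655 H=1817/793] → run H
t=10: vr[B=3 C=2329/793 F=1679/655 H=2329/793] → run F
t=11: vr[B=3 C=2329/793 F=2703/655 H=2329/793] → run C
t=12: vr[B=3 C=2841/793 F=2703/655 H=2329/793] → run H
t=13: vr[B=3 C=2841/793 F=2703/655 H=2841/793] → run B
t=14: vr[B=4 C=2841/793 F=2703/655 H=2841/793] → run C
t=15: vr[B=4 C=3353/793 F=2703/655 H=2841/793] → run H
t=16: vr[B=4 C=3353/793 F=2703/655] → run B
t=17: vr[B=5 C=3353/793 F=2703/655] → run F
t=18: vr[B=5 C=3353/793 F=3727/655] → run C
t=19: vr[B=5 F=3727/655] → run B
t=20: vr[B=6 F=3727/655] → run F
t=21: vr[B=6 F=4751/655] → run B
t=22: vr[B=7 F=4751/655] → run B
t=23: vr[F=4751/655] → run F
t=24: vr[F=1155/131] → run F
t=25: vr[F=6799/655] → run F
t=26: vr[F=7823/655] → run F
t=27: (idle)
t=28: (idle)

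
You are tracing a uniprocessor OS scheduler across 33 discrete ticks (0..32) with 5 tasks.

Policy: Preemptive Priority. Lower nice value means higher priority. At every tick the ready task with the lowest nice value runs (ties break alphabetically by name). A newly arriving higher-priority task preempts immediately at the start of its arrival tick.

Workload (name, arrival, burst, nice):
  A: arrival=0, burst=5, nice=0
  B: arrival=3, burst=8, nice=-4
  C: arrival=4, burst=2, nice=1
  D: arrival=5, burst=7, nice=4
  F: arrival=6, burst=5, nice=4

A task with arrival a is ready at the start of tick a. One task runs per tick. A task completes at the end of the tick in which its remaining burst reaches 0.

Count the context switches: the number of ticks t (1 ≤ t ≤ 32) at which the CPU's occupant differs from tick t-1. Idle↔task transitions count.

t=0: ready={A} → run A
t=1: ready={A} → run A
t=2: ready={A} → run A
t=3: ready={A,B} → run B
t=4: ready={A,B,C} → run B
t=5: ready={A,B,C,D} → run B
t=6: ready={A,B,C,D,F} → run B
t=7: ready={A,B,C,D,F} → run B
t=8: ready={A,B,C,D,F} → run B
t=9: ready={A,B,C,D,F} → run B
t=10: ready={A,B,C,D,F} → run B
t=11: ready={A,C,D,F} → run A
t=12: ready={A,C,D,F} → run A
t=13: ready={C,D,F} → run C
t=14: ready={C,D,F} → run C
t=15: ready={D,F} → run D
t=16: ready={D,F} → run D
t=17: ready={D,F} → run D
t=18: ready={D,F} → run D
t=19: ready={D,F} → run D
t=20: ready={D,F} → run D
t=21: ready={D,F} → run D
t=22: ready={F} → run F
t=23: ready={F} → run F
t=24: ready={F} → run F
t=25: ready={F} → run F
t=26: ready={F} → run F
t=27: (idle)
t=28: (idle)
t=29: (idle)
t=30: (idle)
t=31: (idle)
t=32: (idle)

context switches = 6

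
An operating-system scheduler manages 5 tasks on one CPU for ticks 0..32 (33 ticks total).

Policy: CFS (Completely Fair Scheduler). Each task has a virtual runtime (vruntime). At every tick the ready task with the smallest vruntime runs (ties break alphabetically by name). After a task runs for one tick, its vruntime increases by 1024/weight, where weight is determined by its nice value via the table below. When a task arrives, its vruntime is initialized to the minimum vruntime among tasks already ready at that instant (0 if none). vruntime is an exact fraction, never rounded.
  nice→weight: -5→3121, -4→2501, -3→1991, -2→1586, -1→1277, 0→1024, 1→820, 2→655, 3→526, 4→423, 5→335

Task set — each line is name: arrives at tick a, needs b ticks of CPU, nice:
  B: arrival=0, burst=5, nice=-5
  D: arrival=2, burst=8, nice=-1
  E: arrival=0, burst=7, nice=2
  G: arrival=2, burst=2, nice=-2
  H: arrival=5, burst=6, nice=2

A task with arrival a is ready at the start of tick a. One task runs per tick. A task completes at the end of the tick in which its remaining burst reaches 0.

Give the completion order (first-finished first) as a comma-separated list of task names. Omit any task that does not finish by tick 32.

completion order = G, B, D, H, E

t=0: vr[B=0 E=0] → run B
t=1: vr[B=1024/3121 E=0] → run E
t=2: vr[B=1024/3121 D=1024/3121 E=1024/655 G=1024/3121] → run B
t=3: vr[B=2048/3121 D=1024/3121 E=1024/655 G=1024/3121] → run D
t=4: vr[B=2048/3121 D=4503552/3985517 E=1024/655 G=1024/3121] → run G
t=5: vr[B=2048/3121 D=4503552/3985517 E=1024/655 G=2409984/2474953 H=2048/3121] → run B
t=6: vr[B=3072/3121 D=4503552/3985517 E=1024/655 G=2409984/2474953 H=2048/3121] → run H
t=7: vr[B=3072/3121 D=4503552/3985517 E=1024/655 G=2409984/2474953 H=4537344/2044255] → run G
t=8: vr[B=3072/3121 D=4503552/3985517 E=1024/655 H=4537344/2044255] → run B
t=9: vr[B=4096/3121 D=4503552/3985517 E=1024/655 H=4537344/2044255] → run D
t=10: vr[B=4096/3121 D=7699456/3985517 E=1024/655 H=4537344/2044255] → run B
t=11: vr[D=7699456/3985517 E=1024/655 H=4537344/2044255] → run E
t=12: vr[D=7699456/3985517 E=2048/655 H=4537344/2044255] → run D
t=13: vr[D=10895360/3985517 E=2048/655 H=4537344/2044255] → run H
t=14: vr[D=10895360/3985517 E=2048/655 H=7733248/2044255] → run D
t=15: vr[D=14091264/3985517 E=2048/655 H=7733248/2044255] → run E
t=16: vr[D=14091264/3985517 E=3072/655 H=7733248/2044255] → run D
t=17: vr[D=17287168/3985517 E=3072/655 H=7733248/2044255] → run H
t=18: vr[D=17287168/3985517 E=3072/655 H=10929152/2044255] → run D
t=19: vr[D=20483072/3985517 E=3072/655 H=10929152/2044255] → run E
t=20: vr[D=20483072/3985517 E=4096/655 H=10929152/2044255] → run D
t=21: vr[D=23678976/3985517 E=4096/655 H=10929152/2044255] → run H
t=22: vr[D=23678976/3985517 E=4096/655 H=14125056/2044255] → run D
t=23: vr[E=4096/655 H=14125056/2044255] → run E
t=24: vr[E=1024/131 H=14125056/2044255] → run H
t=25: vr[E=1024/131 H=3464192/408851] → run E
t=26: vr[E=6144/655 H=3464192/408851] → run H
t=27: vr[E=6144/655] → run E
t=28: (idle)
t=29: (idle)
t=30: (idle)
t=31: (idle)
t=32: (idle)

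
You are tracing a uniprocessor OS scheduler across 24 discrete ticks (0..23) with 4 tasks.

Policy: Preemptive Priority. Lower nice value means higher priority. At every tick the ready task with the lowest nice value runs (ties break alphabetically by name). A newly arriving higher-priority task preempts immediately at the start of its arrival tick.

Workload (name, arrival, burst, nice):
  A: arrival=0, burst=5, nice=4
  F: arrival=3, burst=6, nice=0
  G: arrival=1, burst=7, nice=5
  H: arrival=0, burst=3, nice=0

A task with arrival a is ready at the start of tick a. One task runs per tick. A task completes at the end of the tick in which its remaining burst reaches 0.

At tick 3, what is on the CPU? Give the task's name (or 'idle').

t=0: ready={A,H} → run H
t=1: ready={A,G,H} → run H
t=2: ready={A,G,H} → run H
t=3: ready={A,F,G} → run F
t=4: ready={A,F,G} → run F
t=5: ready={A,F,G} → run F
t=6: ready={A,F,G} → run F
t=7: ready={A,F,G} → run F
t=8: ready={A,F,G} → run F
t=9: ready={A,G} → run A
t=10: ready={A,G} → run A
t=11: ready={A,G} → run A
t=12: ready={A,G} → run A
t=13: ready={A,G} → run A
t=14: ready={G} → run G
t=15: ready={G} → run G
t=16: ready={G} → run G
t=17: ready={G} → run G
t=18: ready={G} → run G
t=19: ready={G} → run G
t=20: ready={G} → run G
t=21: (idle)
t=22: (idle)
t=23: (idle)

running at tick 3 = F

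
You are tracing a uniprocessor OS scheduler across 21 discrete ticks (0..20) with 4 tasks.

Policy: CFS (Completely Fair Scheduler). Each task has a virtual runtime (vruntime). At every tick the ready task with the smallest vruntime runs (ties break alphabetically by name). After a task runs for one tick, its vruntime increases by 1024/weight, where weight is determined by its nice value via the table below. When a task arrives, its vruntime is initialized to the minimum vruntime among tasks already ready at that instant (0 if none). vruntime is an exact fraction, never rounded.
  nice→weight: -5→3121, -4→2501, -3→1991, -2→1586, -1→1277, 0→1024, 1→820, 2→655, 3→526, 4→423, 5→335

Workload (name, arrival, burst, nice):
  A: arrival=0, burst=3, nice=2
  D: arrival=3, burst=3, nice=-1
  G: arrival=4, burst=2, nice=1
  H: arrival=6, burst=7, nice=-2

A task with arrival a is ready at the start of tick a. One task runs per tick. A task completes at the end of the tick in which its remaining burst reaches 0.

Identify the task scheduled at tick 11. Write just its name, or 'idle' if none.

t=0: vr[A=0] → run A
t=1: vr[A=1024/655] → run A
t=2: vr[A=2048/655] → run A
t=3: vr[D=0] → run D
t=4: vr[D=1024/1277 G=1024/1277] → run D
t=5: vr[D=2048/1277 G=1024/1277] → run G
t=6: vr[D=2048/1277 G=536832/261785 H=2048/1277] → run D
t=7: vr[G=536832/261785 H=2048/1277] → run H
t=8: vr[G=536832/261785 H=2277888/1012661] → run G
t=9: vr[H=2277888/1012661] → run H
t=10: vr[H=2931712/1012661] → run H
t=11: vr[H=3585536/1012661] → run H
t=12: vr[H=4239360/1012661] → run H
t=13: vr[H=4893184/1012661] → run H
t=14: vr[H=5547008/1012661] → run H
t=15: (idle)
t=16: (idle)
t=17: (idle)
t=18: (idle)
t=19: (idle)
t=20: (idle)

running at tick 11 = H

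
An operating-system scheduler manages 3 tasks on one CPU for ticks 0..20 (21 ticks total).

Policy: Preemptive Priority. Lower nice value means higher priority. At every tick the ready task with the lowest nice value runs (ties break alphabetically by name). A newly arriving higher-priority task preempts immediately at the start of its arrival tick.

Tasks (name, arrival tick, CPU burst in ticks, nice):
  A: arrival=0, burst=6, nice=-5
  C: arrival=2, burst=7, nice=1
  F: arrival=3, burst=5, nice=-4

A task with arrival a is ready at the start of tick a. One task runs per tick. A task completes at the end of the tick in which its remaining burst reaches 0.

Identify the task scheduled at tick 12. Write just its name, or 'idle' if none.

running at tick 12 = C

t=0: ready={A} → run A
t=1: ready={A} → run A
t=2: ready={A,C} → run A
t=3: ready={A,C,F} → run A
t=4: ready={A,C,F} → run A
t=5: ready={A,C,F} → run A
t=6: ready={C,F} → run F
t=7: ready={C,F} → run F
t=8: ready={C,F} → run F
t=9: ready={C,F} → run F
t=10: ready={C,F} → run F
t=11: ready={C} → run C
t=12: ready={C} → run C
t=13: ready={C} → run C
t=14: ready={C} → run C
t=15: ready={C} → run C
t=16: ready={C} → run C
t=17: ready={C} → run C
t=18: (idle)
t=19: (idle)
t=20: (idle)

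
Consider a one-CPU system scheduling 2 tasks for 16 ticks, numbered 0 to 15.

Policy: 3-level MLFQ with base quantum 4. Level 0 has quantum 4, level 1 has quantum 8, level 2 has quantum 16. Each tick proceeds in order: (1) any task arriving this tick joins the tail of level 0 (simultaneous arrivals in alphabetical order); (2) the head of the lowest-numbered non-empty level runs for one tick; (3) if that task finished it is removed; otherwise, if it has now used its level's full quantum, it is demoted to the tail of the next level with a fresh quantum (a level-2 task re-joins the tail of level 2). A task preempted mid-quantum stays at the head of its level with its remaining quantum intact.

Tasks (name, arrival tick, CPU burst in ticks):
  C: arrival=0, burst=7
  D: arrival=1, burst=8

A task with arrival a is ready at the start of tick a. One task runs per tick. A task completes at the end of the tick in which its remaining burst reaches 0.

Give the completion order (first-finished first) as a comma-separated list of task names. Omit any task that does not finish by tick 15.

completion order = C, D

t=0: L0/L1/L2 = C/-/- → run C
t=1: L0/L1/L2 = CD/-/- → run C
t=2: L0/L1/L2 = CD/-/- → run C
t=3: L0/L1/L2 = CD/-/- → run C
t=4: L0/L1/L2 = D/C/- → run D
t=5: L0/L1/L2 = D/C/- → run D
t=6: L0/L1/L2 = D/C/- → run D
t=7: L0/L1/L2 = D/C/- → run D
t=8: L0/L1/L2 = -/CD/- → run C
t=9: L0/L1/L2 = -/CD/- → run C
t=10: L0/L1/L2 = -/CD/- → run C
t=11: L0/L1/L2 = -/D/- → run D
t=12: L0/L1/L2 = -/D/- → run D
t=13: L0/L1/L2 = -/D/- → run D
t=14: L0/L1/L2 = -/D/- → run D
t=15: (idle)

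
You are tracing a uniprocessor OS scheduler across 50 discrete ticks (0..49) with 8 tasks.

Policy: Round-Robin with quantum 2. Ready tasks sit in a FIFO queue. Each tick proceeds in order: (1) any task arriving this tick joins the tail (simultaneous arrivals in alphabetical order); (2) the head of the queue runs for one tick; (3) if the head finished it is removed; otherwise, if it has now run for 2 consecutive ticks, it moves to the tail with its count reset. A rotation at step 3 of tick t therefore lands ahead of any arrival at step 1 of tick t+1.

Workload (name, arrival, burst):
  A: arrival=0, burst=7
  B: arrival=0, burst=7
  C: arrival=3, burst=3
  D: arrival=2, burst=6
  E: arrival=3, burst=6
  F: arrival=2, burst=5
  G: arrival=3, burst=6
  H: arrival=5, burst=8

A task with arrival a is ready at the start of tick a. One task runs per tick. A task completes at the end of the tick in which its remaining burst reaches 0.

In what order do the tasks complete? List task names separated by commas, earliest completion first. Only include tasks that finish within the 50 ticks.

t=0: queue=[A,B] q_used=0 → run A
t=1: queue=[A,B] q_used=1 → run A
t=2: queue=[B,A,D,F] q_used=0 → run B
t=3: queue=[B,A,D,F,C,E,G] q_used=1 → run B
t=4: queue=[A,D,F,C,E,G,B] q_used=0 → run A
t=5: queue=[A,D,F,C,E,G,B,H] q_used=1 → run A
t=6: queue=[D,F,C,E,G,B,H,A] q_used=0 → run D
t=7: queue=[D,F,C,E,G,B,H,A] q_used=1 → run D
t=8: queue=[F,C,E,G,B,H,A,D] q_used=0 → run F
t=9: queue=[F,C,E,G,B,H,A,D] q_used=1 → run F
t=10: queue=[C,E,G,B,H,A,D,F] q_used=0 → run C
t=11: queue=[C,E,G,B,H,A,D,F] q_used=1 → run C
t=12: queue=[E,G,B,H,A,D,F,C] q_used=0 → run E
t=13: queue=[E,G,B,H,A,D,F,C] q_used=1 → run E
t=14: queue=[G,B,H,A,D,F,C,E] q_used=0 → run G
t=15: queue=[G,B,H,A,D,F,C,E] q_used=1 → run G
t=16: queue=[B,H,A,D,F,C,E,G] q_used=0 → run B
t=17: queue=[B,H,A,D,F,C,E,G] q_used=1 → run B
t=18: queue=[H,A,D,F,C,E,G,B] q_used=0 → run H
t=19: queue=[H,A,D,F,C,E,G,B] q_used=1 → run H
t=20: queue=[A,D,F,C,E,G,B,H] q_used=0 → run A
t=21: queue=[A,D,F,C,E,G,B,H] q_used=1 → run A
t=22: queue=[D,F,C,E,G,B,H,A] q_used=0 → run D
t=23: queue=[D,F,C,E,G,B,H,A] q_used=1 → run D
t=24: queue=[F,C,E,G,B,H,A,D] q_used=0 → run F
t=25: queue=[F,C,E,G,B,H,A,D] q_used=1 → run F
t=26: queue=[C,E,G,B,H,A,D,F] q_used=0 → run C
t=27: queue=[E,G,B,H,A,D,F] q_used=0 → run E
t=28: queue=[E,G,B,H,A,D,F] q_used=1 → run E
t=29: queue=[G,B,H,A,D,F,E] q_used=0 → run G
t=30: queue=[G,B,H,A,D,F,E] q_used=1 → run G
t=31: queue=[B,H,A,D,F,E,G] q_used=0 → run B
t=32: queue=[B,H,A,D,F,E,G] q_used=1 → run B
t=33: queue=[H,A,D,F,E,G,B] q_used=0 → run H
t=34: queue=[H,A,D,F,E,G,B] q_used=1 → run H
t=35: queue=[A,D,F,E,G,B,H] q_used=0 → run A
t=36: queue=[D,F,E,G,B,H] q_used=0 → run D
t=37: queue=[D,F,E,G,B,H] q_used=1 → run D
t=38: queue=[F,E,G,B,H] q_used=0 → run F
t=39: queue=[E,G,B,H] q_used=0 → run E
t=40: queue=[E,G,B,H] q_used=1 → run E
t=41: queue=[G,B,H] q_used=0 → run G
t=42: queue=[G,B,H] q_used=1 → run G
t=43: queue=[B,H] q_used=0 → run B
t=44: queue=[H] q_used=0 → run H
t=45: queue=[H] q_used=1 → run H
t=46: queue=[H] q_used=0 → run H
t=47: queue=[H] q_used=1 → run H
t=48: (idle)
t=49: (idle)

completion order = C, A, D, F, E, G, B, H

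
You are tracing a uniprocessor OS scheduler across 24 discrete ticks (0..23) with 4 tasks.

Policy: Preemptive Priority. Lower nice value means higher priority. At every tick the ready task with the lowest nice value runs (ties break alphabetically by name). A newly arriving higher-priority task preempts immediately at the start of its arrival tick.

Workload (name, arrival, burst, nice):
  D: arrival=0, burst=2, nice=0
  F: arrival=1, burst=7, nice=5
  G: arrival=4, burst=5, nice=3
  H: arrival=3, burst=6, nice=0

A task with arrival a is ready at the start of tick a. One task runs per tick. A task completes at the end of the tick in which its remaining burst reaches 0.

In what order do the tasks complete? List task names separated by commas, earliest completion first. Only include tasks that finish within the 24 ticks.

t=0: ready={D} → run D
t=1: ready={D,F} → run D
t=2: ready={F} → run F
t=3: ready={F,H} → run H
t=4: ready={F,G,H} → run H
t=5: ready={F,G,H} → run H
t=6: ready={F,G,H} → run H
t=7: ready={F,G,H} → run H
t=8: ready={F,G,H} → run H
t=9: ready={F,G} → run G
t=10: ready={F,G} → run G
t=11: ready={F,G} → run G
t=12: ready={F,G} → run G
t=13: ready={F,G} → run G
t=14: ready={F} → run F
t=15: ready={F} → run F
t=16: ready={F} → run F
t=17: ready={F} → run F
t=18: ready={F} → run F
t=19: ready={F} → run F
t=20: (idle)
t=21: (idle)
t=22: (idle)
t=23: (idle)

completion order = D, H, G, F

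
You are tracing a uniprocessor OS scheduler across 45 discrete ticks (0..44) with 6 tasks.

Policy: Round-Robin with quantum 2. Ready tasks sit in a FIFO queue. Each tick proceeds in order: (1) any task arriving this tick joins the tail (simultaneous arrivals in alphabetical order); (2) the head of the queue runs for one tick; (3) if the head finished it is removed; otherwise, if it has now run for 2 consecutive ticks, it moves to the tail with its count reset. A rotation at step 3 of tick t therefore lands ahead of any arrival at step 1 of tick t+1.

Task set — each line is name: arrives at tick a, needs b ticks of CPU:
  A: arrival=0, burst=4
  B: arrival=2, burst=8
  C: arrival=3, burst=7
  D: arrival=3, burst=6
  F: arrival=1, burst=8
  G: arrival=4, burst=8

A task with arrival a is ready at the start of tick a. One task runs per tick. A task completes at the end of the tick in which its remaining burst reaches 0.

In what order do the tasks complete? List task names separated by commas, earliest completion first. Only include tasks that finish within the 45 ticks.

t=0: queue=[A] q_used=0 → run A
t=1: queue=[A,F] q_used=1 → run A
t=2: queue=[F,A,B] q_used=0 → run F
t=3: queue=[F,A,B,C,D] q_used=1 → run F
t=4: queue=[A,B,C,D,F,G] q_used=0 → run A
t=5: queue=[A,B,C,D,F,G] q_used=1 → run A
t=6: queue=[B,C,D,F,G] q_used=0 → run B
t=7: queue=[B,C,D,F,G] q_used=1 → run B
t=8: queue=[C,D,F,G,B] q_used=0 → run C
t=9: queue=[C,D,F,G,B] q_used=1 → run C
t=10: queue=[D,F,G,B,C] q_used=0 → run D
t=11: queue=[D,F,G,B,C] q_used=1 → run D
t=12: queue=[F,G,B,C,D] q_used=0 → run F
t=13: queue=[F,G,B,C,D] q_used=1 → run F
t=14: queue=[G,B,C,D,F] q_used=0 → run G
t=15: queue=[G,B,C,D,F] q_used=1 → run G
t=16: queue=[B,C,D,F,G] q_used=0 → run B
t=17: queue=[B,C,D,F,G] q_used=1 → run B
t=18: queue=[C,D,F,G,B] q_used=0 → run C
t=19: queue=[C,D,F,G,B] q_used=1 → run C
t=20: queue=[D,F,G,B,C] q_used=0 → run D
t=21: queue=[D,F,G,B,C] q_used=1 → run D
t=22: queue=[F,G,B,C,D] q_used=0 → run F
t=23: queue=[F,G,B,C,D] q_used=1 → run F
t=24: queue=[G,B,C,D,F] q_used=0 → run G
t=25: queue=[G,B,C,D,F] q_used=1 → run G
t=26: queue=[B,C,D,F,G] q_used=0 → run B
t=27: queue=[B,C,D,F,G] q_used=1 → run B
t=28: queue=[C,D,F,G,B] q_used=0 → run C
t=29: queue=[C,D,F,G,B] q_used=1 → run C
t=30: queue=[D,F,G,B,C] q_used=0 → run D
t=31: queue=[D,F,G,B,C] q_used=1 → run D
t=32: queue=[F,G,B,C] q_used=0 → run F
t=33: queue=[F,G,B,C] q_used=1 → run F
t=34: queue=[G,B,C] q_used=0 → run G
t=35: queue=[G,B,C] q_used=1 → run G
t=36: queue=[B,C,G] q_used=0 → run B
t=37: queue=[B,C,G] q_used=1 → run B
t=38: queue=[C,G] q_used=0 → run C
t=39: queue=[G] q_used=0 → run G
t=40: queue=[G] q_used=1 → run G
t=41: (idle)
t=42: (idle)
t=43: (idle)
t=44: (idle)

completion order = A, D, F, B, C, G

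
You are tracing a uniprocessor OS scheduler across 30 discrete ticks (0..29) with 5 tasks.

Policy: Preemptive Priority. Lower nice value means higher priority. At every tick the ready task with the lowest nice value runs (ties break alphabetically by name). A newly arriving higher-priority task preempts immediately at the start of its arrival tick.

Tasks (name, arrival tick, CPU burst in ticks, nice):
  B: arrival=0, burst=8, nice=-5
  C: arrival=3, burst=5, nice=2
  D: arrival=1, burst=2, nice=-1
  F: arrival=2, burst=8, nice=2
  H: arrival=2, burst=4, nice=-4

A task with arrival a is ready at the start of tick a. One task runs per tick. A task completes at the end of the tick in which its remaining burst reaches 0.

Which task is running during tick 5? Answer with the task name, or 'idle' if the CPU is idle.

running at tick 5 = B

t=0: ready={B} → run B
t=1: ready={B,D} → run B
t=2: ready={B,D,F,H} → run B
t=3: ready={B,C,D,F,H} → run B
t=4: ready={B,C,D,F,H} → run B
t=5: ready={B,C,D,F,H} → run B
t=6: ready={B,C,D,F,H} → run B
t=7: ready={B,C,D,F,H} → run B
t=8: ready={C,D,F,H} → run H
t=9: ready={C,D,F,H} → run H
t=10: ready={C,D,F,H} → run H
t=11: ready={C,D,F,H} → run H
t=12: ready={C,D,F} → run D
t=13: ready={C,D,F} → run D
t=14: ready={C,F} → run C
t=15: ready={C,F} → run C
t=16: ready={C,F} → run C
t=17: ready={C,F} → run C
t=18: ready={C,F} → run C
t=19: ready={F} → run F
t=20: ready={F} → run F
t=21: ready={F} → run F
t=22: ready={F} → run F
t=23: ready={F} → run F
t=24: ready={F} → run F
t=25: ready={F} → run F
t=26: ready={F} → run F
t=27: (idle)
t=28: (idle)
t=29: (idle)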